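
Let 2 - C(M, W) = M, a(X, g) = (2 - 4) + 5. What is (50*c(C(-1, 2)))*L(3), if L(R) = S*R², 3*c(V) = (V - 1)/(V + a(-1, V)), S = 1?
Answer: 50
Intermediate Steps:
a(X, g) = 3 (a(X, g) = -2 + 5 = 3)
C(M, W) = 2 - M
c(V) = (-1 + V)/(3*(3 + V)) (c(V) = ((V - 1)/(V + 3))/3 = ((-1 + V)/(3 + V))/3 = (-1 + V)/(3*(3 + V)))
L(R) = R² (L(R) = 1*R² = R²)
(50*c(C(-1, 2)))*L(3) = (50*((-1 + (2 - 1*(-1)))/(3*(3 + (2 - 1*(-1))))))*3² = (50*((-1 + (2 + 1))/(3*(3 + (2 + 1)))))*9 = (50*((-1 + 3)/(3*(3 + 3))))*9 = (50*((⅓)*2/6))*9 = (50*((⅓)*(⅙)*2))*9 = (50*(⅑))*9 = (50/9)*9 = 50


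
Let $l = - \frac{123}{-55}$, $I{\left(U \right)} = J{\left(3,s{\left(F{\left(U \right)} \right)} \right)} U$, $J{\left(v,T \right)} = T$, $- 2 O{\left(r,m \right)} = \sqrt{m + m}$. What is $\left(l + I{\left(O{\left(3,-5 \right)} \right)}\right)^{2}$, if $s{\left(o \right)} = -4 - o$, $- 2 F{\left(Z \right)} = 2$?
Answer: $- \frac{105867}{6050} + \frac{369 i \sqrt{10}}{55} \approx -17.499 + 21.216 i$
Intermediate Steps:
$F{\left(Z \right)} = -1$ ($F{\left(Z \right)} = \left(- \frac{1}{2}\right) 2 = -1$)
$O{\left(r,m \right)} = - \frac{\sqrt{2} \sqrt{m}}{2}$ ($O{\left(r,m \right)} = - \frac{\sqrt{m + m}}{2} = - \frac{\sqrt{2 m}}{2} = - \frac{\sqrt{2} \sqrt{m}}{2}$)
$I{\left(U \right)} = - 3 U$ ($I{\left(U \right)} = \left(-4 - -1\right) U = \left(-4 + 1\right) U = - 3 U$)
$l = \frac{123}{55}$ ($l = \left(-123\right) \left(- \frac{1}{55}\right) = \frac{123}{55} \approx 2.2364$)
$\left(l + I{\left(O{\left(3,-5 \right)} \right)}\right)^{2} = \left(\frac{123}{55} - 3 \left(- \frac{\sqrt{2} \sqrt{-5}}{2}\right)\right)^{2} = \left(\frac{123}{55} - 3 \left(- \frac{\sqrt{2} i \sqrt{5}}{2}\right)\right)^{2} = \left(\frac{123}{55} - 3 \left(- \frac{i \sqrt{10}}{2}\right)\right)^{2} = \left(\frac{123}{55} + \frac{3 i \sqrt{10}}{2}\right)^{2}$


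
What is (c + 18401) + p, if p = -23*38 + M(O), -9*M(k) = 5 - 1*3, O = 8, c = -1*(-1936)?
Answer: 175165/9 ≈ 19463.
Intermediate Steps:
c = 1936
M(k) = -2/9 (M(k) = -(5 - 1*3)/9 = -(5 - 3)/9 = -1/9*2 = -2/9)
p = -7868/9 (p = -23*38 - 2/9 = -874 - 2/9 = -7868/9 ≈ -874.22)
(c + 18401) + p = (1936 + 18401) - 7868/9 = 20337 - 7868/9 = 175165/9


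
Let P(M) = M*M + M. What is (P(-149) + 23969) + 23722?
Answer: 69743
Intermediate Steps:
P(M) = M + M**2 (P(M) = M**2 + M = M + M**2)
(P(-149) + 23969) + 23722 = (-149*(1 - 149) + 23969) + 23722 = (-149*(-148) + 23969) + 23722 = (22052 + 23969) + 23722 = 46021 + 23722 = 69743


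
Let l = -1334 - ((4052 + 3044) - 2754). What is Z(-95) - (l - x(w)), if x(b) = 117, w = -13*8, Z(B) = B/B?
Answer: 5794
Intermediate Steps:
Z(B) = 1
w = -104
l = -5676 (l = -1334 - (7096 - 2754) = -1334 - 1*4342 = -1334 - 4342 = -5676)
Z(-95) - (l - x(w)) = 1 - (-5676 - 1*117) = 1 - (-5676 - 117) = 1 - 1*(-5793) = 1 + 5793 = 5794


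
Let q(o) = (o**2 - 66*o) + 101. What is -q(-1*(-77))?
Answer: -948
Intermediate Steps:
q(o) = 101 + o**2 - 66*o
-q(-1*(-77)) = -(101 + (-1*(-77))**2 - (-66)*(-77)) = -(101 + 77**2 - 66*77) = -(101 + 5929 - 5082) = -1*948 = -948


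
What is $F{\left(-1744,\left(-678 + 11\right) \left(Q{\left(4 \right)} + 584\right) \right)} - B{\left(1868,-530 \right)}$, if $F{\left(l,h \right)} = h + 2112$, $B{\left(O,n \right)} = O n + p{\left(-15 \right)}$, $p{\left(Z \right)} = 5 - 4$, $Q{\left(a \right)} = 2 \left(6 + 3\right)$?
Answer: $590617$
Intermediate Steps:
$Q{\left(a \right)} = 18$ ($Q{\left(a \right)} = 2 \cdot 9 = 18$)
$p{\left(Z \right)} = 1$ ($p{\left(Z \right)} = 5 - 4 = 1$)
$B{\left(O,n \right)} = 1 + O n$ ($B{\left(O,n \right)} = O n + 1 = 1 + O n$)
$F{\left(l,h \right)} = 2112 + h$
$F{\left(-1744,\left(-678 + 11\right) \left(Q{\left(4 \right)} + 584\right) \right)} - B{\left(1868,-530 \right)} = \left(2112 + \left(-678 + 11\right) \left(18 + 584\right)\right) - \left(1 + 1868 \left(-530\right)\right) = \left(2112 - 401534\right) - \left(1 - 990040\right) = \left(2112 - 401534\right) - -990039 = -399422 + 990039 = 590617$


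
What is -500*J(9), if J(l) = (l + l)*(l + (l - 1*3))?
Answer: -135000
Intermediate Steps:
J(l) = 2*l*(-3 + 2*l) (J(l) = (2*l)*(l + (l - 3)) = (2*l)*(l + (-3 + l)) = (2*l)*(-3 + 2*l) = 2*l*(-3 + 2*l))
-500*J(9) = -1000*9*(-3 + 2*9) = -1000*9*(-3 + 18) = -1000*9*15 = -500*270 = -135000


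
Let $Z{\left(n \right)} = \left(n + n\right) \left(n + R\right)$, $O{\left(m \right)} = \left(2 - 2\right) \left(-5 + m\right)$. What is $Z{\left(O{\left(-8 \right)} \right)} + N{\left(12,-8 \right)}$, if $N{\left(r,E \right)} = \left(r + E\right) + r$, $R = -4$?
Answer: $16$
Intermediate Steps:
$O{\left(m \right)} = 0$ ($O{\left(m \right)} = 0 \left(-5 + m\right) = 0$)
$N{\left(r,E \right)} = E + 2 r$ ($N{\left(r,E \right)} = \left(E + r\right) + r = E + 2 r$)
$Z{\left(n \right)} = 2 n \left(-4 + n\right)$ ($Z{\left(n \right)} = \left(n + n\right) \left(n - 4\right) = 2 n \left(-4 + n\right)$)
$Z{\left(O{\left(-8 \right)} \right)} + N{\left(12,-8 \right)} = 2 \cdot 0 \left(-4 + 0\right) + \left(-8 + 2 \cdot 12\right) = 2 \cdot 0 \left(-4\right) + \left(-8 + 24\right) = 0 + 16 = 16$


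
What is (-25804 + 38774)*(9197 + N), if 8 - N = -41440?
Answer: 656865650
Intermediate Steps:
N = 41448 (N = 8 - 1*(-41440) = 8 + 41440 = 41448)
(-25804 + 38774)*(9197 + N) = (-25804 + 38774)*(9197 + 41448) = 12970*50645 = 656865650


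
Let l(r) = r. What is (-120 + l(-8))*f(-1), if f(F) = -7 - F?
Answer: 768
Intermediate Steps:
(-120 + l(-8))*f(-1) = (-120 - 8)*(-7 - 1*(-1)) = -128*(-7 + 1) = -128*(-6) = 768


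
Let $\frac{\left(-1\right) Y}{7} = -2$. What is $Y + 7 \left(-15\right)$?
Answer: $-91$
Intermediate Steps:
$Y = 14$ ($Y = \left(-7\right) \left(-2\right) = 14$)
$Y + 7 \left(-15\right) = 14 + 7 \left(-15\right) = 14 - 105 = -91$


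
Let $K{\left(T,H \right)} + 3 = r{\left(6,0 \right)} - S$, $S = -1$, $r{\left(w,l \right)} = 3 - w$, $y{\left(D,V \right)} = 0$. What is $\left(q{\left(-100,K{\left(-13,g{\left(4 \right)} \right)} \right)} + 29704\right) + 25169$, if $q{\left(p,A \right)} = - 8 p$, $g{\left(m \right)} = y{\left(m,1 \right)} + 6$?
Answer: $55673$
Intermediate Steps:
$g{\left(m \right)} = 6$ ($g{\left(m \right)} = 0 + 6 = 6$)
$K{\left(T,H \right)} = -5$ ($K{\left(T,H \right)} = -3 + \left(\left(3 - 6\right) - -1\right) = -3 + \left(\left(3 - 6\right) + 1\right) = -3 + \left(-3 + 1\right) = -3 - 2 = -5$)
$\left(q{\left(-100,K{\left(-13,g{\left(4 \right)} \right)} \right)} + 29704\right) + 25169 = \left(\left(-8\right) \left(-100\right) + 29704\right) + 25169 = \left(800 + 29704\right) + 25169 = 30504 + 25169 = 55673$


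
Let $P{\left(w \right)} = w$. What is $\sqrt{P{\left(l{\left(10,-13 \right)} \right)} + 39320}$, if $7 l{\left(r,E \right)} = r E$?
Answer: $\frac{\sqrt{1925770}}{7} \approx 198.25$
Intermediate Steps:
$l{\left(r,E \right)} = \frac{E r}{7}$ ($l{\left(r,E \right)} = \frac{r E}{7} = \frac{E r}{7}$)
$\sqrt{P{\left(l{\left(10,-13 \right)} \right)} + 39320} = \sqrt{\frac{1}{7} \left(-13\right) 10 + 39320} = \sqrt{- \frac{130}{7} + 39320} = \sqrt{\frac{275110}{7}} = \frac{\sqrt{1925770}}{7}$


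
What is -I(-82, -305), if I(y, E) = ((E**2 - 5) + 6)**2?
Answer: -8653836676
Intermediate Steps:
I(y, E) = (1 + E**2)**2 (I(y, E) = ((-5 + E**2) + 6)**2 = (1 + E**2)**2)
-I(-82, -305) = -(1 + (-305)**2)**2 = -(1 + 93025)**2 = -1*93026**2 = -1*8653836676 = -8653836676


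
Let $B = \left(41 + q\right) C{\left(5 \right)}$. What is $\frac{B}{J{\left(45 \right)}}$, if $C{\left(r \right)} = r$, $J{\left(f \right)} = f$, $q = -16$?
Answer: $\frac{25}{9} \approx 2.7778$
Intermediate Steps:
$B = 125$ ($B = \left(41 - 16\right) 5 = 25 \cdot 5 = 125$)
$\frac{B}{J{\left(45 \right)}} = \frac{125}{45} = 125 \cdot \frac{1}{45} = \frac{25}{9}$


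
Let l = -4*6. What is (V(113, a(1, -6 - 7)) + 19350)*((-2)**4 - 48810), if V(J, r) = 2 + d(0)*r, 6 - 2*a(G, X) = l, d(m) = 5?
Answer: -947921038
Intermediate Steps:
l = -24
a(G, X) = 15 (a(G, X) = 3 - 1/2*(-24) = 3 + 12 = 15)
V(J, r) = 2 + 5*r
(V(113, a(1, -6 - 7)) + 19350)*((-2)**4 - 48810) = ((2 + 5*15) + 19350)*((-2)**4 - 48810) = ((2 + 75) + 19350)*(16 - 48810) = (77 + 19350)*(-48794) = 19427*(-48794) = -947921038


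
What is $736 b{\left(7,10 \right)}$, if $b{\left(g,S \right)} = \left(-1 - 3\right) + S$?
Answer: $4416$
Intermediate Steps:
$b{\left(g,S \right)} = -4 + S$
$736 b{\left(7,10 \right)} = 736 \left(-4 + 10\right) = 736 \cdot 6 = 4416$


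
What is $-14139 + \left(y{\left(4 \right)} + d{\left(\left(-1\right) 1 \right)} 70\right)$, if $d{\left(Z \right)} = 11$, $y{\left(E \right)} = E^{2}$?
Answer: $-13353$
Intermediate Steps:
$-14139 + \left(y{\left(4 \right)} + d{\left(\left(-1\right) 1 \right)} 70\right) = -14139 + \left(4^{2} + 11 \cdot 70\right) = -14139 + \left(16 + 770\right) = -14139 + 786 = -13353$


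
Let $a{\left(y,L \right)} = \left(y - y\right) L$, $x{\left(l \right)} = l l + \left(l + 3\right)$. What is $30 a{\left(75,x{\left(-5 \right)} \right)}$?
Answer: $0$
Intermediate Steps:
$x{\left(l \right)} = 3 + l + l^{2}$ ($x{\left(l \right)} = l^{2} + \left(3 + l\right) = 3 + l + l^{2}$)
$a{\left(y,L \right)} = 0$ ($a{\left(y,L \right)} = 0 L = 0$)
$30 a{\left(75,x{\left(-5 \right)} \right)} = 30 \cdot 0 = 0$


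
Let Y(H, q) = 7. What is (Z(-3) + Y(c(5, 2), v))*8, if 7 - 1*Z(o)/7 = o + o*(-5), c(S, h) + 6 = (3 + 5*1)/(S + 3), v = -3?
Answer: -224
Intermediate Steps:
c(S, h) = -6 + 8/(3 + S) (c(S, h) = -6 + (3 + 5*1)/(S + 3) = -6 + (3 + 5)/(3 + S) = -6 + 8/(3 + S))
Z(o) = 49 + 28*o (Z(o) = 49 - 7*(o + o*(-5)) = 49 - 7*(o - 5*o) = 49 - (-28)*o = 49 + 28*o)
(Z(-3) + Y(c(5, 2), v))*8 = ((49 + 28*(-3)) + 7)*8 = ((49 - 84) + 7)*8 = (-35 + 7)*8 = -28*8 = -224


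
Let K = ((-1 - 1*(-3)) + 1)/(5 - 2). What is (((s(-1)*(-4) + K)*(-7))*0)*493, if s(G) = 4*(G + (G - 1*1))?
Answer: 0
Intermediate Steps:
K = 1 (K = ((-1 + 3) + 1)/3 = (2 + 1)*(1/3) = 3*(1/3) = 1)
s(G) = -4 + 8*G (s(G) = 4*(G + (G - 1)) = 4*(G + (-1 + G)) = 4*(-1 + 2*G) = -4 + 8*G)
(((s(-1)*(-4) + K)*(-7))*0)*493 = ((((-4 + 8*(-1))*(-4) + 1)*(-7))*0)*493 = ((((-4 - 8)*(-4) + 1)*(-7))*0)*493 = (((-12*(-4) + 1)*(-7))*0)*493 = (((48 + 1)*(-7))*0)*493 = ((49*(-7))*0)*493 = -343*0*493 = 0*493 = 0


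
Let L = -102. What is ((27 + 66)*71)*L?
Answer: -673506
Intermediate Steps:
((27 + 66)*71)*L = ((27 + 66)*71)*(-102) = (93*71)*(-102) = 6603*(-102) = -673506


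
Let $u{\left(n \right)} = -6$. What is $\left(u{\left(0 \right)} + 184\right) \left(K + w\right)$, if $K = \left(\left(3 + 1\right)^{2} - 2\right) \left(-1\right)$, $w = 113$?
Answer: $17622$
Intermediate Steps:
$K = -14$ ($K = \left(4^{2} - 2\right) \left(-1\right) = \left(16 - 2\right) \left(-1\right) = 14 \left(-1\right) = -14$)
$\left(u{\left(0 \right)} + 184\right) \left(K + w\right) = \left(-6 + 184\right) \left(-14 + 113\right) = 178 \cdot 99 = 17622$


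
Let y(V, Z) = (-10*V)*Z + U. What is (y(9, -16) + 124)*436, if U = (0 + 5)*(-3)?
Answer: 675364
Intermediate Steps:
U = -15 (U = 5*(-3) = -15)
y(V, Z) = -15 - 10*V*Z (y(V, Z) = (-10*V)*Z - 15 = -10*V*Z - 15 = -15 - 10*V*Z)
(y(9, -16) + 124)*436 = ((-15 - 10*9*(-16)) + 124)*436 = ((-15 + 1440) + 124)*436 = (1425 + 124)*436 = 1549*436 = 675364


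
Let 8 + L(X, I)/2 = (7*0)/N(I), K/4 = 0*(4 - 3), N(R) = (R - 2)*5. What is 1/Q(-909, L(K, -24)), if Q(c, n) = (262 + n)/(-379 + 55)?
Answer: -54/41 ≈ -1.3171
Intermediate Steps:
N(R) = -10 + 5*R (N(R) = (-2 + R)*5 = -10 + 5*R)
K = 0 (K = 4*(0*(4 - 3)) = 4*(0*1) = 4*0 = 0)
L(X, I) = -16 (L(X, I) = -16 + 2*((7*0)/(-10 + 5*I)) = -16 + 2*(0/(-10 + 5*I)) = -16 + 2*0 = -16 + 0 = -16)
Q(c, n) = -131/162 - n/324 (Q(c, n) = (262 + n)/(-324) = (262 + n)*(-1/324) = -131/162 - n/324)
1/Q(-909, L(K, -24)) = 1/(-131/162 - 1/324*(-16)) = 1/(-131/162 + 4/81) = 1/(-41/54) = -54/41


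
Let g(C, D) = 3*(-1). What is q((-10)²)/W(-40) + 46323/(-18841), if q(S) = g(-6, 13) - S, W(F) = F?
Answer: 87703/753640 ≈ 0.11637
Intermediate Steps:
g(C, D) = -3
q(S) = -3 - S
q((-10)²)/W(-40) + 46323/(-18841) = (-3 - 1*(-10)²)/(-40) + 46323/(-18841) = (-3 - 1*100)*(-1/40) + 46323*(-1/18841) = (-3 - 100)*(-1/40) - 46323/18841 = -103*(-1/40) - 46323/18841 = 103/40 - 46323/18841 = 87703/753640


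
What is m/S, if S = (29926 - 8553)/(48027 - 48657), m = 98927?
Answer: -62324010/21373 ≈ -2916.0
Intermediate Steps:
S = -21373/630 (S = 21373/(-630) = 21373*(-1/630) = -21373/630 ≈ -33.925)
m/S = 98927/(-21373/630) = 98927*(-630/21373) = -62324010/21373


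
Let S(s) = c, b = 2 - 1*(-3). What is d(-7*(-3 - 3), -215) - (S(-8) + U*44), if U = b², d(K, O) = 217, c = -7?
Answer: -876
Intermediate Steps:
b = 5 (b = 2 + 3 = 5)
S(s) = -7
U = 25 (U = 5² = 25)
d(-7*(-3 - 3), -215) - (S(-8) + U*44) = 217 - (-7 + 25*44) = 217 - (-7 + 1100) = 217 - 1*1093 = 217 - 1093 = -876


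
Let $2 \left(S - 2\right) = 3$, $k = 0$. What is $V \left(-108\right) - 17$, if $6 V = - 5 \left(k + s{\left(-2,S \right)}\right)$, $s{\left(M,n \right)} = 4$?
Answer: $343$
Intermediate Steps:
$S = \frac{7}{2}$ ($S = 2 + \frac{1}{2} \cdot 3 = 2 + \frac{3}{2} = \frac{7}{2} \approx 3.5$)
$V = - \frac{10}{3}$ ($V = \frac{\left(-5\right) \left(0 + 4\right)}{6} = \frac{\left(-5\right) 4}{6} = \frac{1}{6} \left(-20\right) = - \frac{10}{3} \approx -3.3333$)
$V \left(-108\right) - 17 = \left(- \frac{10}{3}\right) \left(-108\right) - 17 = 360 - 17 = 343$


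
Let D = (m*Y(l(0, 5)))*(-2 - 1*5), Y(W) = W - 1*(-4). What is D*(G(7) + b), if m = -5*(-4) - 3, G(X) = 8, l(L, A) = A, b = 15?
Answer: -24633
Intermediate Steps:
Y(W) = 4 + W (Y(W) = W + 4 = 4 + W)
m = 17 (m = 20 - 3 = 17)
D = -1071 (D = (17*(4 + 5))*(-2 - 1*5) = (17*9)*(-2 - 5) = 153*(-7) = -1071)
D*(G(7) + b) = -1071*(8 + 15) = -1071*23 = -24633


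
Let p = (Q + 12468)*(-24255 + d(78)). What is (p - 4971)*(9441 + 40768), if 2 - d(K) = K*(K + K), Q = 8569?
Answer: -38469811851532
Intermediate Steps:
d(K) = 2 - 2*K² (d(K) = 2 - K*(K + K) = 2 - K*2*K = 2 - 2*K²)
p = -766188577 (p = (8569 + 12468)*(-24255 + (2 - 2*78²)) = 21037*(-24255 + (2 - 2*6084)) = 21037*(-24255 + (2 - 12168)) = 21037*(-24255 - 12166) = 21037*(-36421) = -766188577)
(p - 4971)*(9441 + 40768) = (-766188577 - 4971)*(9441 + 40768) = -766193548*50209 = -38469811851532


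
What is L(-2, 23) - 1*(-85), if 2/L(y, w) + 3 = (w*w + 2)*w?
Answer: 518926/6105 ≈ 85.000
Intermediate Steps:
L(y, w) = 2/(-3 + w*(2 + w**2)) (L(y, w) = 2/(-3 + (w*w + 2)*w) = 2/(-3 + (w**2 + 2)*w) = 2/(-3 + (2 + w**2)*w) = 2/(-3 + w*(2 + w**2)))
L(-2, 23) - 1*(-85) = 2/(-3 + 23**3 + 2*23) - 1*(-85) = 2/(-3 + 12167 + 46) + 85 = 2/12210 + 85 = 2*(1/12210) + 85 = 1/6105 + 85 = 518926/6105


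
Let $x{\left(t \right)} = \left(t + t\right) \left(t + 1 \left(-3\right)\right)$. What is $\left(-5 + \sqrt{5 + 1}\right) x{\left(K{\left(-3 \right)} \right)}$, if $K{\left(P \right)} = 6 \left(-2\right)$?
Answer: $-1800 + 360 \sqrt{6} \approx -918.18$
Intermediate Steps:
$K{\left(P \right)} = -12$
$x{\left(t \right)} = 2 t \left(-3 + t\right)$ ($x{\left(t \right)} = 2 t \left(t - 3\right) = 2 t \left(-3 + t\right)$)
$\left(-5 + \sqrt{5 + 1}\right) x{\left(K{\left(-3 \right)} \right)} = \left(-5 + \sqrt{5 + 1}\right) 2 \left(-12\right) \left(-3 - 12\right) = \left(-5 + \sqrt{6}\right) 2 \left(-12\right) \left(-15\right) = \left(-5 + \sqrt{6}\right) 360 = -1800 + 360 \sqrt{6}$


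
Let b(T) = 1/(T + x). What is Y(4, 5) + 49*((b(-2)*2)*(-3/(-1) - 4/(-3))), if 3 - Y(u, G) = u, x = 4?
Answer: 634/3 ≈ 211.33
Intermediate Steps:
Y(u, G) = 3 - u
b(T) = 1/(4 + T) (b(T) = 1/(T + 4) = 1/(4 + T))
Y(4, 5) + 49*((b(-2)*2)*(-3/(-1) - 4/(-3))) = (3 - 1*4) + 49*((2/(4 - 2))*(-3/(-1) - 4/(-3))) = (3 - 4) + 49*((2/2)*(-3*(-1) - 4*(-⅓))) = -1 + 49*(((½)*2)*(3 + 4/3)) = -1 + 49*(1*(13/3)) = -1 + 49*(13/3) = -1 + 637/3 = 634/3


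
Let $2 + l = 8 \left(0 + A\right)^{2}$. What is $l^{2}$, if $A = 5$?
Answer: $39204$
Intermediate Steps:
$l = 198$ ($l = -2 + 8 \left(0 + 5\right)^{2} = -2 + 8 \cdot 5^{2} = -2 + 8 \cdot 25 = -2 + 200 = 198$)
$l^{2} = 198^{2} = 39204$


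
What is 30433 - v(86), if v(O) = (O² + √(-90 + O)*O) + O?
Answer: 22951 - 172*I ≈ 22951.0 - 172.0*I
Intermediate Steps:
v(O) = O + O² + O*√(-90 + O) (v(O) = (O² + O*√(-90 + O)) + O = O + O² + O*√(-90 + O))
30433 - v(86) = 30433 - 86*(1 + 86 + √(-90 + 86)) = 30433 - 86*(1 + 86 + √(-4)) = 30433 - 86*(1 + 86 + 2*I) = 30433 - 86*(87 + 2*I) = 30433 - (7482 + 172*I) = 30433 + (-7482 - 172*I) = 22951 - 172*I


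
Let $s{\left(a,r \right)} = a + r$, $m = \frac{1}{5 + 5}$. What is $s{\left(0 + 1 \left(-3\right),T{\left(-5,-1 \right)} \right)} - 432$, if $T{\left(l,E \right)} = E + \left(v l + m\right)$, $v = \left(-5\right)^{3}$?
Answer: $\frac{1891}{10} \approx 189.1$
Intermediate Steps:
$m = \frac{1}{10} \approx 0.1$
$v = -125$
$T{\left(l,E \right)} = \frac{1}{10} + E - 125 l$ ($T{\left(l,E \right)} = E - \left(- \frac{1}{10} + 125 l\right) = \frac{1}{10} + E - 125 l$)
$s{\left(0 + 1 \left(-3\right),T{\left(-5,-1 \right)} \right)} - 432 = \left(\left(0 + 1 \left(-3\right)\right) - - \frac{6241}{10}\right) - 432 = \left(\left(0 - 3\right) + \left(\frac{1}{10} - 1 + 625\right)\right) - 432 = \left(-3 + \frac{6241}{10}\right) - 432 = \frac{6211}{10} - 432 = \frac{1891}{10}$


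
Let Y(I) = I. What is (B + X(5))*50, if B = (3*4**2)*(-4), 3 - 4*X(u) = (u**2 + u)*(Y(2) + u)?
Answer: -24375/2 ≈ -12188.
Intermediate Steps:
X(u) = 3/4 - (2 + u)*(u + u**2)/4 (X(u) = 3/4 - (u**2 + u)*(2 + u)/4 = 3/4 - (u + u**2)*(2 + u)/4 = 3/4 - (2 + u)*(u + u**2)/4)
B = -192 (B = (3*16)*(-4) = 48*(-4) = -192)
(B + X(5))*50 = (-192 + (3/4 - 3/4*5**2 - 1/2*5 - 1/4*5**3))*50 = (-192 + (3/4 - 3/4*25 - 5/2 - 1/4*125))*50 = (-192 + (3/4 - 75/4 - 5/2 - 125/4))*50 = (-192 - 207/4)*50 = -975/4*50 = -24375/2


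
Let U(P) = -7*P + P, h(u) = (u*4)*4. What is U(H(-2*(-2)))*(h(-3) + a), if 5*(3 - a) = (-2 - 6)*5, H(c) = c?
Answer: 888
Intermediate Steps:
h(u) = 16*u (h(u) = (4*u)*4 = 16*u)
U(P) = -6*P
a = 11 (a = 3 - (-2 - 6)*5/5 = 3 - (-8)*5/5 = 3 - 1/5*(-40) = 3 + 8 = 11)
U(H(-2*(-2)))*(h(-3) + a) = (-(-12)*(-2))*(16*(-3) + 11) = (-6*4)*(-48 + 11) = -24*(-37) = 888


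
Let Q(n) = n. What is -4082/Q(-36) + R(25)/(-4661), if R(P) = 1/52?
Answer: 247340617/2181348 ≈ 113.39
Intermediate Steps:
R(P) = 1/52
-4082/Q(-36) + R(25)/(-4661) = -4082/(-36) + (1/52)/(-4661) = -4082*(-1/36) + (1/52)*(-1/4661) = 2041/18 - 1/242372 = 247340617/2181348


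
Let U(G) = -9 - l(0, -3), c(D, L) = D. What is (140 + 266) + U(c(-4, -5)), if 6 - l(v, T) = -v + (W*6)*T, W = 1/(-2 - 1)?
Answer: 397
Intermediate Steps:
W = -⅓ (W = 1/(-3) = -⅓ ≈ -0.33333)
l(v, T) = 6 + v + 2*T (l(v, T) = 6 - (-v + (-⅓*6)*T) = 6 - (-v - 2*T) = 6 + (v + 2*T) = 6 + v + 2*T)
U(G) = -9 (U(G) = -9 - (6 + 0 + 2*(-3)) = -9 - (6 + 0 - 6) = -9 - 1*0 = -9 + 0 = -9)
(140 + 266) + U(c(-4, -5)) = (140 + 266) - 9 = 406 - 9 = 397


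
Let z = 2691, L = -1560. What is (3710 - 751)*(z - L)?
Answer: 12578709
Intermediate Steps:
(3710 - 751)*(z - L) = (3710 - 751)*(2691 - 1*(-1560)) = 2959*(2691 + 1560) = 2959*4251 = 12578709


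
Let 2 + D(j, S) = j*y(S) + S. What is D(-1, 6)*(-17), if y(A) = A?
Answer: 34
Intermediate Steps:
D(j, S) = -2 + S + S*j (D(j, S) = -2 + (j*S + S) = -2 + (S*j + S) = -2 + (S + S*j) = -2 + S + S*j)
D(-1, 6)*(-17) = (-2 + 6 + 6*(-1))*(-17) = (-2 + 6 - 6)*(-17) = -2*(-17) = 34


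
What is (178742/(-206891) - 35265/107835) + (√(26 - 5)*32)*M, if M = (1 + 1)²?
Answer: -1771376979/1487339399 + 128*√21 ≈ 585.38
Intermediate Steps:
M = 4 (M = 2² = 4)
(178742/(-206891) - 35265/107835) + (√(26 - 5)*32)*M = (178742/(-206891) - 35265/107835) + (√(26 - 5)*32)*4 = (178742*(-1/206891) - 35265*1/107835) + (√21*32)*4 = (-178742/206891 - 2351/7189) + (32*√21)*4 = -1771376979/1487339399 + 128*√21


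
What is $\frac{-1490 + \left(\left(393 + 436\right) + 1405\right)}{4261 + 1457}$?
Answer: $\frac{124}{953} \approx 0.13012$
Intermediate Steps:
$\frac{-1490 + \left(\left(393 + 436\right) + 1405\right)}{4261 + 1457} = \frac{-1490 + \left(829 + 1405\right)}{5718} = \left(-1490 + 2234\right) \frac{1}{5718} = 744 \cdot \frac{1}{5718} = \frac{124}{953}$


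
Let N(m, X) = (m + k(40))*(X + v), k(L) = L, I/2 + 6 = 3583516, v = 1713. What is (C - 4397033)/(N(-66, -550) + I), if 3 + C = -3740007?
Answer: -8137043/7136782 ≈ -1.1402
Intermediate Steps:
I = 7167020 (I = -12 + 2*3583516 = -12 + 7167032 = 7167020)
N(m, X) = (40 + m)*(1713 + X) (N(m, X) = (m + 40)*(X + 1713) = (40 + m)*(1713 + X))
C = -3740010 (C = -3 - 3740007 = -3740010)
(C - 4397033)/(N(-66, -550) + I) = (-3740010 - 4397033)/((68520 + 40*(-550) + 1713*(-66) - 550*(-66)) + 7167020) = -8137043/((68520 - 22000 - 113058 + 36300) + 7167020) = -8137043/(-30238 + 7167020) = -8137043/7136782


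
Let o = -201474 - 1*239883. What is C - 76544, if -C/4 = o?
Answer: 1688884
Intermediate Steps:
o = -441357 (o = -201474 - 239883 = -441357)
C = 1765428 (C = -4*(-441357) = 1765428)
C - 76544 = 1765428 - 76544 = 1688884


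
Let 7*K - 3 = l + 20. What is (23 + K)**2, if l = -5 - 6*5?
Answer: 22201/49 ≈ 453.08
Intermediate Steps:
l = -35 (l = -5 - 1*30 = -5 - 30 = -35)
K = -12/7 (K = 3/7 + (-35 + 20)/7 = 3/7 + (1/7)*(-15) = 3/7 - 15/7 = -12/7 ≈ -1.7143)
(23 + K)**2 = (23 - 12/7)**2 = (149/7)**2 = 22201/49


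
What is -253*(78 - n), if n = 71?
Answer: -1771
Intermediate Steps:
-253*(78 - n) = -253*(78 - 1*71) = -253*(78 - 71) = -253*7 = -1771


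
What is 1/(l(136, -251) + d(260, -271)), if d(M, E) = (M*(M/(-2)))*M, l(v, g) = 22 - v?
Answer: -1/8788114 ≈ -1.1379e-7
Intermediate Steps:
d(M, E) = -M³/2 (d(M, E) = (M*(M*(-½)))*M = (M*(-M/2))*M = (-M²/2)*M = -M³/2)
1/(l(136, -251) + d(260, -271)) = 1/((22 - 1*136) - ½*260³) = 1/((22 - 136) - ½*17576000) = 1/(-114 - 8788000) = 1/(-8788114) = -1/8788114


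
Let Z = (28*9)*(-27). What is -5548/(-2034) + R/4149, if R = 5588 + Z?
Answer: 1141406/468837 ≈ 2.4345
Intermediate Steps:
Z = -6804 (Z = 252*(-27) = -6804)
R = -1216 (R = 5588 - 6804 = -1216)
-5548/(-2034) + R/4149 = -5548/(-2034) - 1216/4149 = -5548*(-1/2034) - 1216*1/4149 = 2774/1017 - 1216/4149 = 1141406/468837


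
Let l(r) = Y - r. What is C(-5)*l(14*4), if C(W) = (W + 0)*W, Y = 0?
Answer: -1400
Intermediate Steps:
C(W) = W² (C(W) = W*W = W²)
l(r) = -r (l(r) = 0 - r = -r)
C(-5)*l(14*4) = (-5)²*(-14*4) = 25*(-1*56) = 25*(-56) = -1400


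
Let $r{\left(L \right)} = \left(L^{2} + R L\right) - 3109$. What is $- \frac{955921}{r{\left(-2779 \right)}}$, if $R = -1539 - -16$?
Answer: $- \frac{955921}{11952149} \approx -0.079979$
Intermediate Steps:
$R = -1523$ ($R = -1539 + 16 = -1523$)
$r{\left(L \right)} = -3109 + L^{2} - 1523 L$ ($r{\left(L \right)} = \left(L^{2} - 1523 L\right) - 3109 = -3109 + L^{2} - 1523 L$)
$- \frac{955921}{r{\left(-2779 \right)}} = - \frac{955921}{-3109 + \left(-2779\right)^{2} - -4232417} = - \frac{955921}{-3109 + 7722841 + 4232417} = - \frac{955921}{11952149}$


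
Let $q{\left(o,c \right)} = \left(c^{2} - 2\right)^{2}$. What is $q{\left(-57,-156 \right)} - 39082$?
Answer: $592104474$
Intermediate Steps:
$q{\left(o,c \right)} = \left(-2 + c^{2}\right)^{2}$
$q{\left(-57,-156 \right)} - 39082 = \left(-2 + \left(-156\right)^{2}\right)^{2} - 39082 = \left(-2 + 24336\right)^{2} - 39082 = 24334^{2} - 39082 = 592143556 - 39082 = 592104474$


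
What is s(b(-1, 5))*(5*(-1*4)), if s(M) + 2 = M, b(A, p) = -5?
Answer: 140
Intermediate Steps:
s(M) = -2 + M
s(b(-1, 5))*(5*(-1*4)) = (-2 - 5)*(5*(-1*4)) = -35*(-4) = -7*(-20) = 140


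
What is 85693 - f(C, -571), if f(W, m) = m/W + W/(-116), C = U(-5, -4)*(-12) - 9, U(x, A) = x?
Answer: 507028625/5916 ≈ 85705.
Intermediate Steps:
C = 51 (C = -5*(-12) - 9 = 60 - 9 = 51)
f(W, m) = -W/116 + m/W (f(W, m) = m/W + W*(-1/116) = m/W - W/116 = -W/116 + m/W)
85693 - f(C, -571) = 85693 - (-1/116*51 - 571/51) = 85693 - (-51/116 - 571*1/51) = 85693 - (-51/116 - 571/51) = 85693 - 1*(-68837/5916) = 85693 + 68837/5916 = 507028625/5916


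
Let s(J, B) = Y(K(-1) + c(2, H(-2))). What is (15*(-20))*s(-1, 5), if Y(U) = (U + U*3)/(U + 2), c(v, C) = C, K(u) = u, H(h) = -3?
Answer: -2400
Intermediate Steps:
Y(U) = 4*U/(2 + U) (Y(U) = (U + 3*U)/(2 + U) = (4*U)/(2 + U) = 4*U/(2 + U))
s(J, B) = 8 (s(J, B) = 4*(-1 - 3)/(2 + (-1 - 3)) = 4*(-4)/(2 - 4) = 4*(-4)/(-2) = 4*(-4)*(-½) = 8)
(15*(-20))*s(-1, 5) = (15*(-20))*8 = -300*8 = -2400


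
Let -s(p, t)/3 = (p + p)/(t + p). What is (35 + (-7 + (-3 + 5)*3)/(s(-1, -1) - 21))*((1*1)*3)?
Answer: 841/8 ≈ 105.13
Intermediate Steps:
s(p, t) = -6*p/(p + t) (s(p, t) = -3*(p + p)/(t + p) = -3*2*p/(p + t) = -6*p/(p + t))
(35 + (-7 + (-3 + 5)*3)/(s(-1, -1) - 21))*((1*1)*3) = (35 + (-7 + (-3 + 5)*3)/(-6*(-1)/(-1 - 1) - 21))*((1*1)*3) = (35 + (-7 + 2*3)/(-6*(-1)/(-2) - 21))*(1*3) = (35 + (-7 + 6)/(-6*(-1)*(-½) - 21))*3 = (35 - 1/(-3 - 21))*3 = (35 - 1/(-24))*3 = (35 - 1*(-1/24))*3 = (35 + 1/24)*3 = (841/24)*3 = 841/8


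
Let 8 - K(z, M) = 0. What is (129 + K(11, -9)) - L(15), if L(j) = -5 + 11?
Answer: 131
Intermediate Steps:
L(j) = 6
K(z, M) = 8 (K(z, M) = 8 - 1*0 = 8 + 0 = 8)
(129 + K(11, -9)) - L(15) = (129 + 8) - 1*6 = 137 - 6 = 131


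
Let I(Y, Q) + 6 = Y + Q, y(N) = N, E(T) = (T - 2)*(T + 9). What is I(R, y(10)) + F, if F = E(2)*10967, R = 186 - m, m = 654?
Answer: -464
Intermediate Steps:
E(T) = (-2 + T)*(9 + T)
R = -468 (R = 186 - 1*654 = 186 - 654 = -468)
I(Y, Q) = -6 + Q + Y (I(Y, Q) = -6 + (Y + Q) = -6 + (Q + Y) = -6 + Q + Y)
F = 0 (F = (-18 + 2² + 7*2)*10967 = (-18 + 4 + 14)*10967 = 0*10967 = 0)
I(R, y(10)) + F = (-6 + 10 - 468) + 0 = -464 + 0 = -464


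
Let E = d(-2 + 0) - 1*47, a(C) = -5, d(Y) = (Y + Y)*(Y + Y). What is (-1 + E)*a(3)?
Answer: 160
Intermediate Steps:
d(Y) = 4*Y² (d(Y) = (2*Y)*(2*Y) = 4*Y²)
E = -31 (E = 4*(-2 + 0)² - 1*47 = 4*(-2)² - 47 = 4*4 - 47 = 16 - 47 = -31)
(-1 + E)*a(3) = (-1 - 31)*(-5) = -32*(-5) = 160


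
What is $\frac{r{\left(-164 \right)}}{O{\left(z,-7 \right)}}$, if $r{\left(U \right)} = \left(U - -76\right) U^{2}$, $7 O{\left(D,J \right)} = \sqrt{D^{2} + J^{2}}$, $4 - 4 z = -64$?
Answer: $- \frac{8283968 \sqrt{2}}{13} \approx -9.0118 \cdot 10^{5}$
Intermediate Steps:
$z = 17$ ($z = 1 - -16 = 1 + 16 = 17$)
$O{\left(D,J \right)} = \frac{\sqrt{D^{2} + J^{2}}}{7}$
$r{\left(U \right)} = U^{2} \left(76 + U\right)$ ($r{\left(U \right)} = \left(U + 76\right) U^{2} = \left(76 + U\right) U^{2} = U^{2} \left(76 + U\right)$)
$\frac{r{\left(-164 \right)}}{O{\left(z,-7 \right)}} = \frac{\left(-164\right)^{2} \left(76 - 164\right)}{\frac{1}{7} \sqrt{17^{2} + \left(-7\right)^{2}}} = \frac{26896 \left(-88\right)}{\frac{1}{7} \sqrt{289 + 49}} = - \frac{2366848}{\frac{1}{7} \sqrt{338}} = - \frac{2366848}{\frac{1}{7} \cdot 13 \sqrt{2}} = - \frac{2366848}{\frac{13}{7} \sqrt{2}} = - 2366848 \frac{7 \sqrt{2}}{26} = - \frac{8283968 \sqrt{2}}{13}$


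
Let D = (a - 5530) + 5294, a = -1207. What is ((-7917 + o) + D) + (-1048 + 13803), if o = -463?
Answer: 2932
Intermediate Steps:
D = -1443 (D = (-1207 - 5530) + 5294 = -6737 + 5294 = -1443)
((-7917 + o) + D) + (-1048 + 13803) = ((-7917 - 463) - 1443) + (-1048 + 13803) = (-8380 - 1443) + 12755 = -9823 + 12755 = 2932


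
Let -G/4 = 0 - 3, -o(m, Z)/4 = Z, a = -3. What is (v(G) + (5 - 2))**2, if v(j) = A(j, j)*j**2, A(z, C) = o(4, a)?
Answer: 2996361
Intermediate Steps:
o(m, Z) = -4*Z
A(z, C) = 12 (A(z, C) = -4*(-3) = 12)
G = 12 (G = -4*(0 - 3) = -4*(-3) = 12)
v(j) = 12*j**2
(v(G) + (5 - 2))**2 = (12*12**2 + (5 - 2))**2 = (12*144 + 3)**2 = (1728 + 3)**2 = 1731**2 = 2996361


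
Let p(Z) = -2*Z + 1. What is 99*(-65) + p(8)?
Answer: -6450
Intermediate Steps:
p(Z) = 1 - 2*Z
99*(-65) + p(8) = 99*(-65) + (1 - 2*8) = -6435 + (1 - 16) = -6435 - 15 = -6450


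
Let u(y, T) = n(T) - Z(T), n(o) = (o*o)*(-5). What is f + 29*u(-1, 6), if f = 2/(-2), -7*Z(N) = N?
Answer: -36373/7 ≈ -5196.1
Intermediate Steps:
n(o) = -5*o**2 (n(o) = o**2*(-5) = -5*o**2)
Z(N) = -N/7
f = -1 (f = 2*(-1/2) = -1)
u(y, T) = -5*T**2 + T/7 (u(y, T) = -5*T**2 - (-1)*T/7 = -5*T**2 + T/7)
f + 29*u(-1, 6) = -1 + 29*((1/7)*6*(1 - 35*6)) = -1 + 29*((1/7)*6*(1 - 210)) = -1 + 29*((1/7)*6*(-209)) = -1 + 29*(-1254/7) = -1 - 36366/7 = -36373/7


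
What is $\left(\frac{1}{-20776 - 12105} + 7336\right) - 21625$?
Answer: $- \frac{469836610}{32881} \approx -14289.0$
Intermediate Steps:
$\left(\frac{1}{-20776 - 12105} + 7336\right) - 21625 = \left(\frac{1}{-32881} + 7336\right) - 21625 = \left(- \frac{1}{32881} + 7336\right) - 21625 = \frac{241215015}{32881} - 21625 = - \frac{469836610}{32881}$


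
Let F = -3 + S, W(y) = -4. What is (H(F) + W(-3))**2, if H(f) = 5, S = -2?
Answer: 1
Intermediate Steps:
F = -5 (F = -3 - 2 = -5)
(H(F) + W(-3))**2 = (5 - 4)**2 = 1**2 = 1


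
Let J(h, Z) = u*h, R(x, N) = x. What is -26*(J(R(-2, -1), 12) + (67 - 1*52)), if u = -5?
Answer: -650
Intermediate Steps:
J(h, Z) = -5*h
-26*(J(R(-2, -1), 12) + (67 - 1*52)) = -26*(-5*(-2) + (67 - 1*52)) = -26*(10 + (67 - 52)) = -26*(10 + 15) = -26*25 = -650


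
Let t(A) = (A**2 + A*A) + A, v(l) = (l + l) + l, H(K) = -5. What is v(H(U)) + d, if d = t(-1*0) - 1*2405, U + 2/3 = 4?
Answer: -2420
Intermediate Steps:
U = 10/3 (U = -2/3 + 4 = 10/3 ≈ 3.3333)
v(l) = 3*l (v(l) = 2*l + l = 3*l)
t(A) = A + 2*A**2 (t(A) = (A**2 + A**2) + A = 2*A**2 + A = A + 2*A**2)
d = -2405 (d = (-1*0)*(1 + 2*(-1*0)) - 1*2405 = 0*(1 + 2*0) - 2405 = 0*(1 + 0) - 2405 = 0*1 - 2405 = 0 - 2405 = -2405)
v(H(U)) + d = 3*(-5) - 2405 = -15 - 2405 = -2420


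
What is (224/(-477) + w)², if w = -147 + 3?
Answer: 4748863744/227529 ≈ 20871.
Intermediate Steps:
w = -144
(224/(-477) + w)² = (224/(-477) - 144)² = (224*(-1/477) - 144)² = (-224/477 - 144)² = (-68912/477)² = 4748863744/227529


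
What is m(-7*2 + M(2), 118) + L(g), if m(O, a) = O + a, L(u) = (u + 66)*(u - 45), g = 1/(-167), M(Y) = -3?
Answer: -80017047/27889 ≈ -2869.1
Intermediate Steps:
g = -1/167 ≈ -0.0059880
L(u) = (-45 + u)*(66 + u) (L(u) = (66 + u)*(-45 + u) = (-45 + u)*(66 + u))
m(-7*2 + M(2), 118) + L(g) = ((-7*2 - 3) + 118) + (-2970 + (-1/167)**2 + 21*(-1/167)) = ((-14 - 3) + 118) + (-2970 + 1/27889 - 21/167) = (-17 + 118) - 82833836/27889 = 101 - 82833836/27889 = -80017047/27889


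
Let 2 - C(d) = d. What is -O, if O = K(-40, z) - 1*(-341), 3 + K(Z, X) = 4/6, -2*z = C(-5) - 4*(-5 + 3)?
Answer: -1016/3 ≈ -338.67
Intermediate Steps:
C(d) = 2 - d
z = -15/2 (z = -((2 - 1*(-5)) - 4*(-5 + 3))/2 = -((2 + 5) - 4*(-2))/2 = -(7 - 1*(-8))/2 = -(7 + 8)/2 = -½*15 = -15/2 ≈ -7.5000)
K(Z, X) = -7/3 (K(Z, X) = -3 + 4/6 = -3 + 4*(⅙) = -3 + ⅔ = -7/3)
O = 1016/3 (O = -7/3 - 1*(-341) = -7/3 + 341 = 1016/3 ≈ 338.67)
-O = -1*1016/3 = -1016/3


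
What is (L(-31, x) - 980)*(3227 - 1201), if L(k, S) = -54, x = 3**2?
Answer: -2094884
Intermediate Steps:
x = 9
(L(-31, x) - 980)*(3227 - 1201) = (-54 - 980)*(3227 - 1201) = -1034*2026 = -2094884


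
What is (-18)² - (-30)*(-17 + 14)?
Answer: 234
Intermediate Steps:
(-18)² - (-30)*(-17 + 14) = 324 - (-30)*(-3) = 324 - 1*90 = 324 - 90 = 234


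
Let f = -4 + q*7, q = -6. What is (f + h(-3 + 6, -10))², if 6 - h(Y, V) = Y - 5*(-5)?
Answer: 4624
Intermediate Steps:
h(Y, V) = -19 - Y (h(Y, V) = 6 - (Y - 5*(-5)) = 6 - (Y + 25) = 6 - (25 + Y) = 6 + (-25 - Y) = -19 - Y)
f = -46 (f = -4 - 6*7 = -4 - 42 = -46)
(f + h(-3 + 6, -10))² = (-46 + (-19 - (-3 + 6)))² = (-46 + (-19 - 1*3))² = (-46 + (-19 - 3))² = (-46 - 22)² = (-68)² = 4624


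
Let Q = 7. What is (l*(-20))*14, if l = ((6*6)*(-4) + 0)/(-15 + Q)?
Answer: -5040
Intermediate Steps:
l = 18 (l = ((6*6)*(-4) + 0)/(-15 + 7) = (36*(-4) + 0)/(-8) = (-144 + 0)*(-1/8) = -144*(-1/8) = 18)
(l*(-20))*14 = (18*(-20))*14 = -360*14 = -5040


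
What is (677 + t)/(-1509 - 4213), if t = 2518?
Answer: -3195/5722 ≈ -0.55837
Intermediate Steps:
(677 + t)/(-1509 - 4213) = (677 + 2518)/(-1509 - 4213) = 3195/(-5722) = 3195*(-1/5722) = -3195/5722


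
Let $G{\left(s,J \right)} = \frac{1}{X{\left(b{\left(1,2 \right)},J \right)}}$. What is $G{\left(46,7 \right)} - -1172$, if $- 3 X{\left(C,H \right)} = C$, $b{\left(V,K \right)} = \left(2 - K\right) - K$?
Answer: $\frac{2347}{2} \approx 1173.5$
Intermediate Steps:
$b{\left(V,K \right)} = 2 - 2 K$
$X{\left(C,H \right)} = - \frac{C}{3}$
$G{\left(s,J \right)} = \frac{3}{2}$ ($G{\left(s,J \right)} = \frac{1}{\left(- \frac{1}{3}\right) \left(2 - 4\right)} = \frac{1}{\left(- \frac{1}{3}\right) \left(-2\right)} = \frac{1}{\frac{2}{3}} = \frac{3}{2}$)
$G{\left(46,7 \right)} - -1172 = \frac{3}{2} - -1172 = \frac{3}{2} + 1172 = \frac{2347}{2}$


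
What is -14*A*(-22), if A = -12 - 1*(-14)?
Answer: 616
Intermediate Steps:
A = 2 (A = -12 + 14 = 2)
-14*A*(-22) = -14*2*(-22) = -28*(-22) = 616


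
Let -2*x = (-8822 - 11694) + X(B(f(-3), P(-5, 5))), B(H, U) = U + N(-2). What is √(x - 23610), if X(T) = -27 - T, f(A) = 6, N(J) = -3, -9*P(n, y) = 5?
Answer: 5*I*√19210/6 ≈ 115.5*I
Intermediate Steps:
P(n, y) = -5/9 (P(n, y) = -⅑*5 = -5/9)
B(H, U) = -3 + U (B(H, U) = U - 3 = -3 + U)
x = 184855/18 (x = -((-8822 - 11694) + (-27 - (-3 - 5/9)))/2 = -(-20516 + (-27 - 1*(-32/9)))/2 = -(-20516 + (-27 + 32/9))/2 = -(-20516 - 211/9)/2 = -½*(-184855/9) = 184855/18 ≈ 10270.)
√(x - 23610) = √(184855/18 - 23610) = √(-240125/18) = 5*I*√19210/6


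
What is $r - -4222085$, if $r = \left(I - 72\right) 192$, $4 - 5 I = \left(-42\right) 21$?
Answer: $\frac{21211417}{5} \approx 4.2423 \cdot 10^{6}$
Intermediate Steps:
$I = \frac{886}{5}$ ($I = \frac{4}{5} - \frac{\left(-42\right) 21}{5} = \frac{4}{5} - - \frac{882}{5} = \frac{4}{5} + \frac{882}{5} = \frac{886}{5} \approx 177.2$)
$r = \frac{100992}{5}$ ($r = \left(\frac{886}{5} - 72\right) 192 = \frac{526}{5} \cdot 192 = \frac{100992}{5} \approx 20198.0$)
$r - -4222085 = \frac{100992}{5} - -4222085 = \frac{100992}{5} + 4222085 = \frac{21211417}{5}$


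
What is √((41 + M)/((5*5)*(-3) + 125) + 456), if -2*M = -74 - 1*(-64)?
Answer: √11423/5 ≈ 21.376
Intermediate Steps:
M = 5 (M = -(-74 - 1*(-64))/2 = -(-74 + 64)/2 = -½*(-10) = 5)
√((41 + M)/((5*5)*(-3) + 125) + 456) = √((41 + 5)/((5*5)*(-3) + 125) + 456) = √(46/(25*(-3) + 125) + 456) = √(46/(-75 + 125) + 456) = √(46/50 + 456) = √(46*(1/50) + 456) = √(23/25 + 456) = √(11423/25) = √11423/5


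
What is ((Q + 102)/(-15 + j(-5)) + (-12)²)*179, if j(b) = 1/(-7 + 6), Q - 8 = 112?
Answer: 186339/8 ≈ 23292.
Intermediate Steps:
Q = 120 (Q = 8 + 112 = 120)
j(b) = -1 (j(b) = 1/(-1) = -1)
((Q + 102)/(-15 + j(-5)) + (-12)²)*179 = ((120 + 102)/(-15 - 1) + (-12)²)*179 = (222/(-16) + 144)*179 = (222*(-1/16) + 144)*179 = (-111/8 + 144)*179 = (1041/8)*179 = 186339/8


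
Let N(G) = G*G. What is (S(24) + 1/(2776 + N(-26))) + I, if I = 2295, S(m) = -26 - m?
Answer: 7749741/3452 ≈ 2245.0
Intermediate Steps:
N(G) = G**2
(S(24) + 1/(2776 + N(-26))) + I = ((-26 - 1*24) + 1/(2776 + (-26)**2)) + 2295 = ((-26 - 24) + 1/(2776 + 676)) + 2295 = (-50 + 1/3452) + 2295 = -172599/3452 + 2295 = 7749741/3452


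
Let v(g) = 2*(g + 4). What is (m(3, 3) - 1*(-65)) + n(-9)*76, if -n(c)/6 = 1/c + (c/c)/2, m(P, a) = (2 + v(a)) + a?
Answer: -280/3 ≈ -93.333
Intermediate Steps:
v(g) = 8 + 2*g (v(g) = 2*(4 + g) = 8 + 2*g)
m(P, a) = 10 + 3*a (m(P, a) = (2 + (8 + 2*a)) + a = (10 + 2*a) + a = 10 + 3*a)
n(c) = -3 - 6/c (n(c) = -6*(1/c + (c/c)/2) = -6*(1/c + 1*(1/2)) = -6*(1/c + 1/2) = -6*(1/2 + 1/c) = -3 - 6/c)
(m(3, 3) - 1*(-65)) + n(-9)*76 = ((10 + 3*3) - 1*(-65)) + (-3 - 6/(-9))*76 = ((10 + 9) + 65) + (-3 - 6*(-1/9))*76 = (19 + 65) + (-3 + 2/3)*76 = 84 - 7/3*76 = 84 - 532/3 = -280/3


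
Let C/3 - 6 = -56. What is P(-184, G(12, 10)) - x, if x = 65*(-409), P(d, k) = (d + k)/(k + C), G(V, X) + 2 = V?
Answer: 1861037/70 ≈ 26586.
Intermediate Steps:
C = -150 (C = 18 + 3*(-56) = 18 - 168 = -150)
G(V, X) = -2 + V
P(d, k) = (d + k)/(-150 + k) (P(d, k) = (d + k)/(k - 150) = (d + k)/(-150 + k))
x = -26585
P(-184, G(12, 10)) - x = (-184 + (-2 + 12))/(-150 + (-2 + 12)) - 1*(-26585) = (-184 + 10)/(-150 + 10) + 26585 = -174/(-140) + 26585 = -1/140*(-174) + 26585 = 87/70 + 26585 = 1861037/70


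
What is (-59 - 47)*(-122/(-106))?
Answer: -122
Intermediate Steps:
(-59 - 47)*(-122/(-106)) = -(-12932)*(-1)/106 = -106*61/53 = -122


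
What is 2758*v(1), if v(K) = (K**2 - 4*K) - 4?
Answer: -19306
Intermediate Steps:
v(K) = -4 + K**2 - 4*K
2758*v(1) = 2758*(-4 + 1**2 - 4*1) = 2758*(-4 + 1 - 4) = 2758*(-7) = -19306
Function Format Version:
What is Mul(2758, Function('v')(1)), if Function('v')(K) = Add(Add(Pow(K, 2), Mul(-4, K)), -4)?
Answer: -19306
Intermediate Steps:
Function('v')(K) = Add(-4, Pow(K, 2), Mul(-4, K))
Mul(2758, Function('v')(1)) = Mul(2758, Add(-4, Pow(1, 2), Mul(-4, 1))) = Mul(2758, Add(-4, 1, -4)) = Mul(2758, -7) = -19306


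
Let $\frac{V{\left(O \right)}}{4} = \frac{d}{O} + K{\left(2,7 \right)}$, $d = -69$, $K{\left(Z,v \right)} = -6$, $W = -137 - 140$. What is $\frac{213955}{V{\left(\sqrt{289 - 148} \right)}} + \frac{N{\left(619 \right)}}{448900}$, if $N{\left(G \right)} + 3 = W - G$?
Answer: $- \frac{64486954849}{448900} + \frac{140599 \sqrt{141}}{12} \approx -4528.8$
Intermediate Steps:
$W = -277$
$N{\left(G \right)} = -280 - G$ ($N{\left(G \right)} = -3 - \left(277 + G\right) = -280 - G$)
$V{\left(O \right)} = -24 - \frac{276}{O}$ ($V{\left(O \right)} = 4 \left(- \frac{69}{O} - 6\right) = 4 \left(-6 - \frac{69}{O}\right) = -24 - \frac{276}{O}$)
$\frac{213955}{V{\left(\sqrt{289 - 148} \right)}} + \frac{N{\left(619 \right)}}{448900} = \frac{213955}{-24 - \frac{276}{\sqrt{289 - 148}}} + \frac{-280 - 619}{448900} = \frac{213955}{-24 - \frac{276}{\sqrt{141}}} + \left(-280 - 619\right) \frac{1}{448900} = \frac{213955}{-24 - 276 \frac{\sqrt{141}}{141}} - \frac{899}{448900} = \frac{213955}{-24 - \frac{92 \sqrt{141}}{47}} - \frac{899}{448900} = - \frac{899}{448900} + \frac{213955}{-24 - \frac{92 \sqrt{141}}{47}}$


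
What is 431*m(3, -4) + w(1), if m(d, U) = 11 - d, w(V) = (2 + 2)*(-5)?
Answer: 3428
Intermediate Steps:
w(V) = -20 (w(V) = 4*(-5) = -20)
431*m(3, -4) + w(1) = 431*(11 - 1*3) - 20 = 431*(11 - 3) - 20 = 431*8 - 20 = 3448 - 20 = 3428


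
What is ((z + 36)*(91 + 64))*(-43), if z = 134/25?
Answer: -1378322/5 ≈ -2.7566e+5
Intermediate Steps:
z = 134/25 (z = 134*(1/25) = 134/25 ≈ 5.3600)
((z + 36)*(91 + 64))*(-43) = ((134/25 + 36)*(91 + 64))*(-43) = ((1034/25)*155)*(-43) = (32054/5)*(-43) = -1378322/5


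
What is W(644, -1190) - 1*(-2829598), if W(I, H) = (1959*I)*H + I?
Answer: -1498468998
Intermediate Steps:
W(I, H) = I + 1959*H*I (W(I, H) = 1959*H*I + I = I + 1959*H*I)
W(644, -1190) - 1*(-2829598) = 644*(1 + 1959*(-1190)) - 1*(-2829598) = 644*(1 - 2331210) + 2829598 = 644*(-2331209) + 2829598 = -1501298596 + 2829598 = -1498468998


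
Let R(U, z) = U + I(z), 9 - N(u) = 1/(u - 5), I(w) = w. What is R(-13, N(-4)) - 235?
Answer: -2150/9 ≈ -238.89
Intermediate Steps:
N(u) = 9 - 1/(-5 + u) (N(u) = 9 - 1/(u - 5) = 9 - 1/(-5 + u))
R(U, z) = U + z
R(-13, N(-4)) - 235 = (-13 + (-46 + 9*(-4))/(-5 - 4)) - 235 = (-13 + (-46 - 36)/(-9)) - 235 = (-13 - 1/9*(-82)) - 235 = (-13 + 82/9) - 235 = -35/9 - 235 = -2150/9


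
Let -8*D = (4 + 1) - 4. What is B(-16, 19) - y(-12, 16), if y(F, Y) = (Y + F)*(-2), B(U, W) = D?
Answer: 63/8 ≈ 7.8750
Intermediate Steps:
D = -⅛ (D = -((4 + 1) - 4)/8 = -(5 - 4)/8 = -⅛*1 = -⅛ ≈ -0.12500)
B(U, W) = -⅛
y(F, Y) = -2*F - 2*Y (y(F, Y) = (F + Y)*(-2) = -2*F - 2*Y)
B(-16, 19) - y(-12, 16) = -⅛ - (-2*(-12) - 2*16) = -⅛ - (24 - 32) = -⅛ - 1*(-8) = -⅛ + 8 = 63/8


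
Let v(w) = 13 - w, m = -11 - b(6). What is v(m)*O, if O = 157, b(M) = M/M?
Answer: 3925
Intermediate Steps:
b(M) = 1
m = -12 (m = -11 - 1*1 = -11 - 1 = -12)
v(m)*O = (13 - 1*(-12))*157 = (13 + 12)*157 = 25*157 = 3925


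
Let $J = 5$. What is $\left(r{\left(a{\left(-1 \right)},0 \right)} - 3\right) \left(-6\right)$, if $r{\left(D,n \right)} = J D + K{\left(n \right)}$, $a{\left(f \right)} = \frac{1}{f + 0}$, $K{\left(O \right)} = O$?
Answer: $48$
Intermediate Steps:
$a{\left(f \right)} = \frac{1}{f}$
$r{\left(D,n \right)} = n + 5 D$ ($r{\left(D,n \right)} = 5 D + n = n + 5 D$)
$\left(r{\left(a{\left(-1 \right)},0 \right)} - 3\right) \left(-6\right) = \left(\left(0 + \frac{5}{-1}\right) - 3\right) \left(-6\right) = \left(\left(0 + 5 \left(-1\right)\right) - 3\right) \left(-6\right) = \left(\left(0 - 5\right) - 3\right) \left(-6\right) = \left(-5 - 3\right) \left(-6\right) = \left(-8\right) \left(-6\right) = 48$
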